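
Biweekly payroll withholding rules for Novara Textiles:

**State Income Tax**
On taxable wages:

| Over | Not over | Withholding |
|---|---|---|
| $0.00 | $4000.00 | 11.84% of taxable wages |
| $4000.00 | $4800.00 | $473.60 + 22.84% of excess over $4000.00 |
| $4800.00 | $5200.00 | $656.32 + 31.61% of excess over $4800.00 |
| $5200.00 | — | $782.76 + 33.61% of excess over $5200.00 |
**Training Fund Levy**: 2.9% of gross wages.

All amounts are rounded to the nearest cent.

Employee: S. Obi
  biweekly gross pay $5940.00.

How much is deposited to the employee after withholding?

$4736.27

State Income Tax: taxable = $5940.00
  $782.76 + 33.61% × ($5940.00 − $5200.00) = $782.76 + 33.61% × $740.00 = $1031.47
Training Fund Levy: 2.9% × $5940.00 = $172.26
Total withheld: $1031.47 + $172.26 = $1203.73
Net pay: $5940.00 − $1203.73 = $4736.27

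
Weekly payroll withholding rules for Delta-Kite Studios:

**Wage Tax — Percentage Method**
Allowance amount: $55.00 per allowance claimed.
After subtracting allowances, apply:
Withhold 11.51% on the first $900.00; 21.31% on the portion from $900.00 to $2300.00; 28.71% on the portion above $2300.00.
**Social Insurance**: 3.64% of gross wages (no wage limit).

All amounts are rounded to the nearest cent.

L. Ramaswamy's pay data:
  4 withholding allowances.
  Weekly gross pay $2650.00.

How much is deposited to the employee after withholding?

Wage Tax: taxable = $2650.00 − 4×$55.00 = $2430.00
  $401.93 + 28.71% × ($2430.00 − $2300.00) = $401.93 + 28.71% × $130.00 = $439.25
Social Insurance: 3.64% × $2650.00 = $96.46
Total withheld: $439.25 + $96.46 = $535.71
Net pay: $2650.00 − $535.71 = $2114.29

$2114.29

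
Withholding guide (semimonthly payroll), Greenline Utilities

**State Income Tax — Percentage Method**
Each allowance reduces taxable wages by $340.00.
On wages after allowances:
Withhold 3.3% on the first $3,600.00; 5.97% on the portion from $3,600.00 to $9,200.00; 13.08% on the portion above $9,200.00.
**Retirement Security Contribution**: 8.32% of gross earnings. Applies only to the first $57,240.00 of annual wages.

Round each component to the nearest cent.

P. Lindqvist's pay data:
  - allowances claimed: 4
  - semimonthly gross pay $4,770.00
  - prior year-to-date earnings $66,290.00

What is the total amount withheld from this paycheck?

State Income Tax: taxable = $4,770.00 − 4×$340.00 = $3,410.00
  3.3% × $3,410.00 = $112.53
Retirement Security Contribution: YTD $66,290.00 ≥ cap $57,240.00 → $0.00
Total: $112.53 + $0.00 = $112.53

$112.53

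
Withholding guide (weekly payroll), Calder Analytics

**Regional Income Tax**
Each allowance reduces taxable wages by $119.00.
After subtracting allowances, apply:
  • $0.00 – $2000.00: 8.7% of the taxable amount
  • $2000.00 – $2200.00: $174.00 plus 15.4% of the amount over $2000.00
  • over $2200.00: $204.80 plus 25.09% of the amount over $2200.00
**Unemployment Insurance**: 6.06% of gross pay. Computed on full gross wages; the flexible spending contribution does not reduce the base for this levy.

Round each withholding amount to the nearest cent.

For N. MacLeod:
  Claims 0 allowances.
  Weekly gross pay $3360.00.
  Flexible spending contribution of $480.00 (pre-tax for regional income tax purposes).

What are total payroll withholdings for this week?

$579.03

Regional Income Tax: taxable = $3360.00 − $480.00 = $2880.00
  $204.80 + 25.09% × ($2880.00 − $2200.00) = $204.80 + 25.09% × $680.00 = $375.41
Unemployment Insurance: 6.06% × $3360.00 = $203.62
Total: $375.41 + $203.62 = $579.03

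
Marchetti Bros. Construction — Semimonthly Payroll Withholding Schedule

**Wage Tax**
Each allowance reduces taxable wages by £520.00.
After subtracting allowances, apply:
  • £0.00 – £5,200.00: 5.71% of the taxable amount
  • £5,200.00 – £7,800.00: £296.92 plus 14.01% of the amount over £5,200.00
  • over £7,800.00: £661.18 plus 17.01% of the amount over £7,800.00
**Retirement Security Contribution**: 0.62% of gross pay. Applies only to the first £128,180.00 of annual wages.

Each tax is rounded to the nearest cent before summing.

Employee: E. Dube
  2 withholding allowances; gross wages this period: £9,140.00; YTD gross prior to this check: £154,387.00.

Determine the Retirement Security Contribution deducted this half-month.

£0.00

Retirement Security Contribution: YTD £154,387.00 ≥ cap £128,180.00 → £0.00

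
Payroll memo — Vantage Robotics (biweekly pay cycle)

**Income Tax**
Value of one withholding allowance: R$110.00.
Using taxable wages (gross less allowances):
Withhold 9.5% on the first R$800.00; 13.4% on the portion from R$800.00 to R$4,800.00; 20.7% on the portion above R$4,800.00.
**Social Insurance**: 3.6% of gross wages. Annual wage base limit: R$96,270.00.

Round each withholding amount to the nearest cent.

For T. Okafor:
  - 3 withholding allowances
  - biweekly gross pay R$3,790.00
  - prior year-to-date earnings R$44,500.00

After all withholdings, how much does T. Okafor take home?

Income Tax: taxable = R$3,790.00 − 3×R$110.00 = R$3,460.00
  R$76.00 + 13.4% × (R$3,460.00 − R$800.00) = R$76.00 + 13.4% × R$2,660.00 = R$432.44
Social Insurance: 3.6% × R$3,790.00 = R$136.44
Total withheld: R$432.44 + R$136.44 = R$568.88
Net pay: R$3,790.00 − R$568.88 = R$3,221.12

R$3,221.12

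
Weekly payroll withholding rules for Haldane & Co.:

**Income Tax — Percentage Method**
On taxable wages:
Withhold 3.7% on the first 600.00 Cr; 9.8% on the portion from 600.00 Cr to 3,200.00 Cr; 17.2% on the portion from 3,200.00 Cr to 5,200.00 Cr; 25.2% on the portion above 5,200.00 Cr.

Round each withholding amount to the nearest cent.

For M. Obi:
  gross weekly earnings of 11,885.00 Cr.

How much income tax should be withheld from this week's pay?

2,305.62 Cr

Income Tax: taxable = 11,885.00 Cr
  621.00 Cr + 25.2% × (11,885.00 Cr − 5,200.00 Cr) = 621.00 Cr + 25.2% × 6,685.00 Cr = 2,305.62 Cr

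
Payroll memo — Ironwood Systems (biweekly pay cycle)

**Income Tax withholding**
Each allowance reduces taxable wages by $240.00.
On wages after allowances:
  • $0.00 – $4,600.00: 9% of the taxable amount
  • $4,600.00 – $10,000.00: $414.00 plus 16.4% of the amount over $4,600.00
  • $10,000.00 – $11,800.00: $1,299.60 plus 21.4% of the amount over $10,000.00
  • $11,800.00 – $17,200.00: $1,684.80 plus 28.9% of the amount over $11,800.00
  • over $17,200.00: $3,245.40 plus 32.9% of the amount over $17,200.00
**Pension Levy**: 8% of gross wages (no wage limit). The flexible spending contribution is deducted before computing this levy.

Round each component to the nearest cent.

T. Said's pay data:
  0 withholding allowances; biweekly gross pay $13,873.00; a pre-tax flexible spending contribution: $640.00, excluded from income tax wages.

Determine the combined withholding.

Income Tax: taxable = $13,873.00 − $640.00 = $13,233.00
  $1,684.80 + 28.9% × ($13,233.00 − $11,800.00) = $1,684.80 + 28.9% × $1,433.00 = $2,098.94
Pension Levy: 8% × $13,233.00 = $1,058.64
Total: $2,098.94 + $1,058.64 = $3,157.58

$3,157.58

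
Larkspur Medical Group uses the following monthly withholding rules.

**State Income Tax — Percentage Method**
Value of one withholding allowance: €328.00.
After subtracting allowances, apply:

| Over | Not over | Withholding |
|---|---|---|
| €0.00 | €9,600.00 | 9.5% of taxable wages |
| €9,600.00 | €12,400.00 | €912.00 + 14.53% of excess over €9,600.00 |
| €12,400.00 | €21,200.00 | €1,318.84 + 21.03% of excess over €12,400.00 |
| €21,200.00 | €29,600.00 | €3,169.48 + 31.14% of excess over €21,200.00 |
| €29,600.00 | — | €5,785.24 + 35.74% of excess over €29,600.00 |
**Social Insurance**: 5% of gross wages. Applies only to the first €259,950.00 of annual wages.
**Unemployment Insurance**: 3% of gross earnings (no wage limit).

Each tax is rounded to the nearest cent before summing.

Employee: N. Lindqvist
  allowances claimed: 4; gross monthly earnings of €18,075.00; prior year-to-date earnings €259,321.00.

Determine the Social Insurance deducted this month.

€31.45

Social Insurance: cap €259,950.00 − YTD €259,321.00 = €629.00 subject; 5% × €629.00 = €31.45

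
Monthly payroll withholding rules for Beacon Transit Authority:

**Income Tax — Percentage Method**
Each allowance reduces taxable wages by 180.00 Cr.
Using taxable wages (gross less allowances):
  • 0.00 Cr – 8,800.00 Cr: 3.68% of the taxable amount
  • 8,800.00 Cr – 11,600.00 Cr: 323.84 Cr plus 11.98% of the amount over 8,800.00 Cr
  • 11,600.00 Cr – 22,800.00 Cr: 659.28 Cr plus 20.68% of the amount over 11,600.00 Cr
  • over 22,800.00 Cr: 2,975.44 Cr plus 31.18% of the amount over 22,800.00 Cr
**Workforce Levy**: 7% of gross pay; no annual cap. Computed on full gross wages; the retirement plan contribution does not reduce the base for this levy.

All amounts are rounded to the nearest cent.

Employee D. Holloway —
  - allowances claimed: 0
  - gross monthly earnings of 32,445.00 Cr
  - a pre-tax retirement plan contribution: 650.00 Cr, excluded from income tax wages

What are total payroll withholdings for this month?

Income Tax: taxable = 32,445.00 Cr − 650.00 Cr = 31,795.00 Cr
  2,975.44 Cr + 31.18% × (31,795.00 Cr − 22,800.00 Cr) = 2,975.44 Cr + 31.18% × 8,995.00 Cr = 5,780.08 Cr
Workforce Levy: 7% × 32,445.00 Cr = 2,271.15 Cr
Total: 5,780.08 Cr + 2,271.15 Cr = 8,051.23 Cr

8,051.23 Cr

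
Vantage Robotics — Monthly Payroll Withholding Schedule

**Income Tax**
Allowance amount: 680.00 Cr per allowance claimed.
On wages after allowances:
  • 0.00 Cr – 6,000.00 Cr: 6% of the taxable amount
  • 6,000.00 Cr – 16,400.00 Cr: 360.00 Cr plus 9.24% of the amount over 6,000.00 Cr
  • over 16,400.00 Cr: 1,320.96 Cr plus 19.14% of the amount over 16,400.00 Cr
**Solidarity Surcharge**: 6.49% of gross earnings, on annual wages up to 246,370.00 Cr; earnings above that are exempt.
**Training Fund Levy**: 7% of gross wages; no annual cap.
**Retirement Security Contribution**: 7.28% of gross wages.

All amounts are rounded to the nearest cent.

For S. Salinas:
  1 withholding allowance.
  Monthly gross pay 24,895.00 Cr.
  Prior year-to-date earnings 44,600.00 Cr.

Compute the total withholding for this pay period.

7,987.45 Cr

Income Tax: taxable = 24,895.00 Cr − 1×680.00 Cr = 24,215.00 Cr
  1,320.96 Cr + 19.14% × (24,215.00 Cr − 16,400.00 Cr) = 1,320.96 Cr + 19.14% × 7,815.00 Cr = 2,816.75 Cr
Solidarity Surcharge: 6.49% × 24,895.00 Cr = 1,615.69 Cr
Training Fund Levy: 7% × 24,895.00 Cr = 1,742.65 Cr
Retirement Security Contribution: 7.28% × 24,895.00 Cr = 1,812.36 Cr
Total: 2,816.75 Cr + 1,615.69 Cr + 1,742.65 Cr + 1,812.36 Cr = 7,987.45 Cr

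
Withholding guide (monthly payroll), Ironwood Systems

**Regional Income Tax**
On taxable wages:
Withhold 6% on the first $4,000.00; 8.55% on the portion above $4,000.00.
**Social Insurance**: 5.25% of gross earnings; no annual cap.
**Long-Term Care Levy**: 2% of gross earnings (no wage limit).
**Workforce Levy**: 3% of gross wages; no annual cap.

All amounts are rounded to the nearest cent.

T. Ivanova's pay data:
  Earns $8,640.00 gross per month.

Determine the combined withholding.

Regional Income Tax: taxable = $8,640.00
  $240.00 + 8.55% × ($8,640.00 − $4,000.00) = $240.00 + 8.55% × $4,640.00 = $636.72
Social Insurance: 5.25% × $8,640.00 = $453.60
Long-Term Care Levy: 2% × $8,640.00 = $172.80
Workforce Levy: 3% × $8,640.00 = $259.20
Total: $636.72 + $453.60 + $172.80 + $259.20 = $1,522.32

$1,522.32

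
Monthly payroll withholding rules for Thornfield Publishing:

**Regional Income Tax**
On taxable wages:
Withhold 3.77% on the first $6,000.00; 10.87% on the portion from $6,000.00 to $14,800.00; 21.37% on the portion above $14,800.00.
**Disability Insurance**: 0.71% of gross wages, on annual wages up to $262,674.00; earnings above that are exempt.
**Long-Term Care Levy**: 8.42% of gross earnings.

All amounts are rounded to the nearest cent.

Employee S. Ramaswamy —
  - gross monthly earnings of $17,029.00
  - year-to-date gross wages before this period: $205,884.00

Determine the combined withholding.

$3,213.85

Regional Income Tax: taxable = $17,029.00
  $1,182.76 + 21.37% × ($17,029.00 − $14,800.00) = $1,182.76 + 21.37% × $2,229.00 = $1,659.10
Disability Insurance: 0.71% × $17,029.00 = $120.91
Long-Term Care Levy: 8.42% × $17,029.00 = $1,433.84
Total: $1,659.10 + $120.91 + $1,433.84 = $3,213.85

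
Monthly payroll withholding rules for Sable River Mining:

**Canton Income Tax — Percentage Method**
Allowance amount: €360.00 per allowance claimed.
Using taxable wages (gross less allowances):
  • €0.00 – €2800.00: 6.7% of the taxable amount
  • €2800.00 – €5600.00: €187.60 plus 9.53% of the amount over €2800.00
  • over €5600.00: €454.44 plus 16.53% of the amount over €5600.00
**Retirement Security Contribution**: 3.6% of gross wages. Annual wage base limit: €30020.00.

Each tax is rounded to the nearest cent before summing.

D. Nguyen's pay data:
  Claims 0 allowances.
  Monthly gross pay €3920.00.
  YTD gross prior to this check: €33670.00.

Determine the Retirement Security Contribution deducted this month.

€0.00

Retirement Security Contribution: YTD €33670.00 ≥ cap €30020.00 → €0.00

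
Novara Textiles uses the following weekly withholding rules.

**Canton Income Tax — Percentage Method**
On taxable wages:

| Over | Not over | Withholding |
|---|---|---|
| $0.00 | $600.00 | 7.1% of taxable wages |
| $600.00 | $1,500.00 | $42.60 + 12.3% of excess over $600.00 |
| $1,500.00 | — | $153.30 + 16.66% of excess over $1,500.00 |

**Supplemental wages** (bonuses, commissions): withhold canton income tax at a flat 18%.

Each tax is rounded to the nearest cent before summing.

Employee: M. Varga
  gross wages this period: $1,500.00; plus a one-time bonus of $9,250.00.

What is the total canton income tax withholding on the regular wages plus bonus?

Canton Income Tax: taxable = $1,500.00
  $42.60 + 12.3% × ($1,500.00 − $600.00) = $42.60 + 12.3% × $900.00 = $153.30
Supplemental (18% flat on bonus): 18% × $9,250.00 = $1,665.00
Total canton income tax: $153.30 + $1,665.00 = $1,818.30

$1,818.30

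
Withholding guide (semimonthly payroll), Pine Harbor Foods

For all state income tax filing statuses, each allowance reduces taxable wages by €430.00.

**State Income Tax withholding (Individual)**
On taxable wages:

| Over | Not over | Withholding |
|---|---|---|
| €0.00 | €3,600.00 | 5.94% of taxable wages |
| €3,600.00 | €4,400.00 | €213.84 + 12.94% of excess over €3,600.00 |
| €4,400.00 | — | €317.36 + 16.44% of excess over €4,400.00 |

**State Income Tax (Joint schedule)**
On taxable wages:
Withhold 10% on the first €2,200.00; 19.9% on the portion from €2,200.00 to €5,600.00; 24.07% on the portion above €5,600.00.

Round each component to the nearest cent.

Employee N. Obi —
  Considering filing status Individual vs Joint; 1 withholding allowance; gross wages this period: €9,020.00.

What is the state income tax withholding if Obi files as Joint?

€1,616.29

State Income Tax (Joint): taxable = €9,020.00 − 1×€430.00 = €8,590.00
  €896.60 + 24.07% × (€8,590.00 − €5,600.00) = €896.60 + 24.07% × €2,990.00 = €1,616.29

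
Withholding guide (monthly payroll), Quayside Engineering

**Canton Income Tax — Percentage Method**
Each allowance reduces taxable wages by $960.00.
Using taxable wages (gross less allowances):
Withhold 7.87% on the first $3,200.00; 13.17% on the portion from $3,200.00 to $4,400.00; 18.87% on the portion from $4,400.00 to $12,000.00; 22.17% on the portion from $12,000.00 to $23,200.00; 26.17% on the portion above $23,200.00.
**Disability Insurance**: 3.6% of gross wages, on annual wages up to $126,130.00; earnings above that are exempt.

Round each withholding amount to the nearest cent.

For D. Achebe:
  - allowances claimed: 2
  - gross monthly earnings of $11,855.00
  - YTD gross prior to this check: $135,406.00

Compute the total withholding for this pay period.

$1,454.33

Canton Income Tax: taxable = $11,855.00 − 2×$960.00 = $9,935.00
  $409.88 + 18.87% × ($9,935.00 − $4,400.00) = $409.88 + 18.87% × $5,535.00 = $1,454.33
Disability Insurance: YTD $135,406.00 ≥ cap $126,130.00 → $0.00
Total: $1,454.33 + $0.00 = $1,454.33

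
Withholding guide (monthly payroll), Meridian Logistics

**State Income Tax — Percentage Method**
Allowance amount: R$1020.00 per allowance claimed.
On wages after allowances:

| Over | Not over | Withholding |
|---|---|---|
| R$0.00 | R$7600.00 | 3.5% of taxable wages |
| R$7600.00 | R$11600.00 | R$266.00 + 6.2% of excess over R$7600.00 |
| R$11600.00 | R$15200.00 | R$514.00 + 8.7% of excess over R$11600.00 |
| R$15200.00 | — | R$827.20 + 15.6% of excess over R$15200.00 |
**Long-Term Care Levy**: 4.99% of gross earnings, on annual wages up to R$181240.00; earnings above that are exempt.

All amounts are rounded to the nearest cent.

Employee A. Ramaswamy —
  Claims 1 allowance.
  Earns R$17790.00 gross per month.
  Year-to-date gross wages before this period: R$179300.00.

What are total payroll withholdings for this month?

R$1168.93

State Income Tax: taxable = R$17790.00 − 1×R$1020.00 = R$16770.00
  R$827.20 + 15.6% × (R$16770.00 − R$15200.00) = R$827.20 + 15.6% × R$1570.00 = R$1072.12
Long-Term Care Levy: cap R$181240.00 − YTD R$179300.00 = R$1940.00 subject; 4.99% × R$1940.00 = R$96.81
Total: R$1072.12 + R$96.81 = R$1168.93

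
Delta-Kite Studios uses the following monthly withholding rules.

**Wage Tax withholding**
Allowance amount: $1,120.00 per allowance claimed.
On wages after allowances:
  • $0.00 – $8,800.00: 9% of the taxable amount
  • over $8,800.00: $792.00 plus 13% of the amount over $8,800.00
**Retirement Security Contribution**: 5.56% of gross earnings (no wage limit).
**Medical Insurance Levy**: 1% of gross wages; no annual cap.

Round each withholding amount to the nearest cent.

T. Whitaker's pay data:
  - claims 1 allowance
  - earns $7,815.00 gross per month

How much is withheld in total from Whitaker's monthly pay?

Wage Tax: taxable = $7,815.00 − 1×$1,120.00 = $6,695.00
  9% × $6,695.00 = $602.55
Retirement Security Contribution: 5.56% × $7,815.00 = $434.51
Medical Insurance Levy: 1% × $7,815.00 = $78.15
Total: $602.55 + $434.51 + $78.15 = $1,115.21

$1,115.21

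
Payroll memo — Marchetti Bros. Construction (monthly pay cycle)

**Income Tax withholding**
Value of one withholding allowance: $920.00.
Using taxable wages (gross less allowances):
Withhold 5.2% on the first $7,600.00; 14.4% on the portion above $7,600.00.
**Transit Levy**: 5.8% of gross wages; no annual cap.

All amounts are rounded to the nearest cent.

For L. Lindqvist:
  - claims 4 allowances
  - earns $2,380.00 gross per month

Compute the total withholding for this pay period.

Income Tax: taxable = $2,380.00 − 4×$920.00 = $-1,300.00
  Taxable ≤ 0 → $0.00
Transit Levy: 5.8% × $2,380.00 = $138.04
Total: $0.00 + $138.04 = $138.04

$138.04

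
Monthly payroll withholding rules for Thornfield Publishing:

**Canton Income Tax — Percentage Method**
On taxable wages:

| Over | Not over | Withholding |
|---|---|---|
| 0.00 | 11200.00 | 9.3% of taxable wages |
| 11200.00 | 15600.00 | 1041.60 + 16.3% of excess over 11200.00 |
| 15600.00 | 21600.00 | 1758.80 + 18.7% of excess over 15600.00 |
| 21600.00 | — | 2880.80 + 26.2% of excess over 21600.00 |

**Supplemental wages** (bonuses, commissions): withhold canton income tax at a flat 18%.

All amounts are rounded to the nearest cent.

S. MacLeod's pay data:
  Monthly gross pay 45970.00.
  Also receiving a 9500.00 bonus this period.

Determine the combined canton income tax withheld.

Canton Income Tax: taxable = 45970.00
  2880.80 + 26.2% × (45970.00 − 21600.00) = 2880.80 + 26.2% × 24370.00 = 9265.74
Supplemental (18% flat on bonus): 18% × 9500.00 = 1710.00
Total canton income tax: 9265.74 + 1710.00 = 10975.74

10975.74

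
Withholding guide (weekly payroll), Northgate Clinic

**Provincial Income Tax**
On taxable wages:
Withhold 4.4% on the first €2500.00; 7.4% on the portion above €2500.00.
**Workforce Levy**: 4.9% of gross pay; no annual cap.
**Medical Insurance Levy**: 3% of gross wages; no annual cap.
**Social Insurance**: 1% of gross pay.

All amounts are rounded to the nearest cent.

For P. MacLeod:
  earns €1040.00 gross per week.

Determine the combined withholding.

€138.32

Provincial Income Tax: taxable = €1040.00
  4.4% × €1040.00 = €45.76
Workforce Levy: 4.9% × €1040.00 = €50.96
Medical Insurance Levy: 3% × €1040.00 = €31.20
Social Insurance: 1% × €1040.00 = €10.40
Total: €45.76 + €50.96 + €31.20 + €10.40 = €138.32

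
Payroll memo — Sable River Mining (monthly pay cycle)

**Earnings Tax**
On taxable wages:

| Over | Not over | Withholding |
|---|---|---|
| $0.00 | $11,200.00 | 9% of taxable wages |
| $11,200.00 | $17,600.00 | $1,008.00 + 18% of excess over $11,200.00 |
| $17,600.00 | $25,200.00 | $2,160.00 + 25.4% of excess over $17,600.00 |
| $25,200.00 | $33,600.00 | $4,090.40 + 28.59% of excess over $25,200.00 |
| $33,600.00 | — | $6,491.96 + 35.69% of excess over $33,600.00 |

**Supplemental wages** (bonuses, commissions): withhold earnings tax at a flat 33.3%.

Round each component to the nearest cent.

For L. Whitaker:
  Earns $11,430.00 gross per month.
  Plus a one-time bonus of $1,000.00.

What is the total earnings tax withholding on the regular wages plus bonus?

$1,382.40

Earnings Tax: taxable = $11,430.00
  $1,008.00 + 18% × ($11,430.00 − $11,200.00) = $1,008.00 + 18% × $230.00 = $1,049.40
Supplemental (33.3% flat on bonus): 33.3% × $1,000.00 = $333.00
Total earnings tax: $1,049.40 + $333.00 = $1,382.40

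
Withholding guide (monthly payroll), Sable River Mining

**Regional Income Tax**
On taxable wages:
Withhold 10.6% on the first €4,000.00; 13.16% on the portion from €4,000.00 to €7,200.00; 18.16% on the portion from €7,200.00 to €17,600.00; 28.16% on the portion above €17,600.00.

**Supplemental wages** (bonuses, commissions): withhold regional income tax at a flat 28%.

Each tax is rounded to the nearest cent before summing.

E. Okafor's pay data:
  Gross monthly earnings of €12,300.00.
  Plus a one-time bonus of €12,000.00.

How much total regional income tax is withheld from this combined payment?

Regional Income Tax: taxable = €12,300.00
  €845.12 + 18.16% × (€12,300.00 − €7,200.00) = €845.12 + 18.16% × €5,100.00 = €1,771.28
Supplemental (28% flat on bonus): 28% × €12,000.00 = €3,360.00
Total regional income tax: €1,771.28 + €3,360.00 = €5,131.28

€5,131.28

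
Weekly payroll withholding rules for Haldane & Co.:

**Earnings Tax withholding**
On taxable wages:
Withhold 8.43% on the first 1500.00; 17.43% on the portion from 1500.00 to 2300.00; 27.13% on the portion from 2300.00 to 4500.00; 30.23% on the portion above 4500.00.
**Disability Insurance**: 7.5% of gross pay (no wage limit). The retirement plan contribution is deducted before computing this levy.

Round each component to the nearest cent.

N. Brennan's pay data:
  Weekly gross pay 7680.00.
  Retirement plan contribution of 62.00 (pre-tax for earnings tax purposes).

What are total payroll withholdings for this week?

2376.67

Earnings Tax: taxable = 7680.00 − 62.00 = 7618.00
  862.75 + 30.23% × (7618.00 − 4500.00) = 862.75 + 30.23% × 3118.00 = 1805.32
Disability Insurance: 7.5% × 7618.00 = 571.35
Total: 1805.32 + 571.35 = 2376.67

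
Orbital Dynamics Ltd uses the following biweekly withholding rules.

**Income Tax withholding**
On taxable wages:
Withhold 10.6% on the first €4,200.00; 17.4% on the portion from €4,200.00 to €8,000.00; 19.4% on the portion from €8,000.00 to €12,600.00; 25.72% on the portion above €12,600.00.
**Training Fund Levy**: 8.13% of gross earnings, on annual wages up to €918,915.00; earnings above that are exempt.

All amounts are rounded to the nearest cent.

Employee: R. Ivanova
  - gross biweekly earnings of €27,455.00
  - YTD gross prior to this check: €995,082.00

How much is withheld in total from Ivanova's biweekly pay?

€5,819.51

Income Tax: taxable = €27,455.00
  €1,998.80 + 25.72% × (€27,455.00 − €12,600.00) = €1,998.80 + 25.72% × €14,855.00 = €5,819.51
Training Fund Levy: YTD €995,082.00 ≥ cap €918,915.00 → €0.00
Total: €5,819.51 + €0.00 = €5,819.51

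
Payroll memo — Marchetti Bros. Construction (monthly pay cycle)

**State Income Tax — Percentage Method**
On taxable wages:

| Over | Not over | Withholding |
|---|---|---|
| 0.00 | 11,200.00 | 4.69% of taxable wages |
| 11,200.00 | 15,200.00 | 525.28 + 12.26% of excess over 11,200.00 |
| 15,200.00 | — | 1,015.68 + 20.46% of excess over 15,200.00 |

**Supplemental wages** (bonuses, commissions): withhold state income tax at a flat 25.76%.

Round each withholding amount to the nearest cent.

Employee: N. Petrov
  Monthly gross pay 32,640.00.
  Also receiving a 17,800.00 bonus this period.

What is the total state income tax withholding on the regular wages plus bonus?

9,169.18

State Income Tax: taxable = 32,640.00
  1,015.68 + 20.46% × (32,640.00 − 15,200.00) = 1,015.68 + 20.46% × 17,440.00 = 4,583.90
Supplemental (25.76% flat on bonus): 25.76% × 17,800.00 = 4,585.28
Total state income tax: 4,583.90 + 4,585.28 = 9,169.18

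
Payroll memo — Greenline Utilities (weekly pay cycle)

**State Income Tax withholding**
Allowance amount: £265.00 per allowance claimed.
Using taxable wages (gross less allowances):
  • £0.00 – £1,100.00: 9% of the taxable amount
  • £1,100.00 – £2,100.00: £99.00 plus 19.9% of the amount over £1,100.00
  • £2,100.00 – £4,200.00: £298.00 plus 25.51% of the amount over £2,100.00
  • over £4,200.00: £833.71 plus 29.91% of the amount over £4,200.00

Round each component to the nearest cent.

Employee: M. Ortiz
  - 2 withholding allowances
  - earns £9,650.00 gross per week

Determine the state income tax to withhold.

State Income Tax: taxable = £9,650.00 − 2×£265.00 = £9,120.00
  £833.71 + 29.91% × (£9,120.00 − £4,200.00) = £833.71 + 29.91% × £4,920.00 = £2,305.28

£2,305.28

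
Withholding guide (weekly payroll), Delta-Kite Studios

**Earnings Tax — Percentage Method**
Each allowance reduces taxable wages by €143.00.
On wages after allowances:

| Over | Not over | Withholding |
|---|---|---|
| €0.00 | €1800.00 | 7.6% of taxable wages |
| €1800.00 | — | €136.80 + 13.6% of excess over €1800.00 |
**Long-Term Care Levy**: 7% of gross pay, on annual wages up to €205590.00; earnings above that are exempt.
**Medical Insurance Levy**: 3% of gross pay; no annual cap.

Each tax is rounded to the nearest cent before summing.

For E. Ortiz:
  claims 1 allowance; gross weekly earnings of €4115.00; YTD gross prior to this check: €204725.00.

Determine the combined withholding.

€616.19

Earnings Tax: taxable = €4115.00 − 1×€143.00 = €3972.00
  €136.80 + 13.6% × (€3972.00 − €1800.00) = €136.80 + 13.6% × €2172.00 = €432.19
Long-Term Care Levy: cap €205590.00 − YTD €204725.00 = €865.00 subject; 7% × €865.00 = €60.55
Medical Insurance Levy: 3% × €4115.00 = €123.45
Total: €432.19 + €60.55 + €123.45 = €616.19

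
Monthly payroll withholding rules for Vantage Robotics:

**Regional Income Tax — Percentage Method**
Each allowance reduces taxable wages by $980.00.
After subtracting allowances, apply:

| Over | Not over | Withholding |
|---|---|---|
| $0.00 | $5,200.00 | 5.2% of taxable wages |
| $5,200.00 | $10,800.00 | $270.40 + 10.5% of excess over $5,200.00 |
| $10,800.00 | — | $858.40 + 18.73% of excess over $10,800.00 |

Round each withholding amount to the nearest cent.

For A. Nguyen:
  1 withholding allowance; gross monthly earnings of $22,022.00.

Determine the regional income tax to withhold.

$2,776.73

Regional Income Tax: taxable = $22,022.00 − 1×$980.00 = $21,042.00
  $858.40 + 18.73% × ($21,042.00 − $10,800.00) = $858.40 + 18.73% × $10,242.00 = $2,776.73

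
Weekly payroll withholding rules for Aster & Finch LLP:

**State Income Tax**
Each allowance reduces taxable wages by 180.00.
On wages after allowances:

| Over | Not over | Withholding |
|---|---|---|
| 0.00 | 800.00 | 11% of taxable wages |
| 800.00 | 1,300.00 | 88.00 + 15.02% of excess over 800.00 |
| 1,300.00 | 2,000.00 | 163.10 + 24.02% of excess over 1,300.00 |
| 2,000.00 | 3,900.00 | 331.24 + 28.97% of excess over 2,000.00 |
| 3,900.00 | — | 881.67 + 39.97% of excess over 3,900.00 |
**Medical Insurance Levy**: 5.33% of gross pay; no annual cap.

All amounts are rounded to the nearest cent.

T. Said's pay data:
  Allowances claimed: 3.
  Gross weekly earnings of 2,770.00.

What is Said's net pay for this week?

State Income Tax: taxable = 2,770.00 − 3×180.00 = 2,230.00
  331.24 + 28.97% × (2,230.00 − 2,000.00) = 331.24 + 28.97% × 230.00 = 397.87
Medical Insurance Levy: 5.33% × 2,770.00 = 147.64
Total withheld: 397.87 + 147.64 = 545.51
Net pay: 2,770.00 − 545.51 = 2,224.49

2,224.49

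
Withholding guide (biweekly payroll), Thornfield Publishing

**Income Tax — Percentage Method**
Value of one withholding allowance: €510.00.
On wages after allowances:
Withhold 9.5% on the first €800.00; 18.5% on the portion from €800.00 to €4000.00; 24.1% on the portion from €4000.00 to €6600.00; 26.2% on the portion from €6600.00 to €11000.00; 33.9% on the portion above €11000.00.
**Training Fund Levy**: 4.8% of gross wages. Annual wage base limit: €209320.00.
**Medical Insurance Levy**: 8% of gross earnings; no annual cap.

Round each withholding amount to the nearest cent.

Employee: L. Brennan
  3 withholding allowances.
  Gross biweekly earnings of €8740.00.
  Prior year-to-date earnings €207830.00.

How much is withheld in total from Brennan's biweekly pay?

Income Tax: taxable = €8740.00 − 3×€510.00 = €7210.00
  €1294.60 + 26.2% × (€7210.00 − €6600.00) = €1294.60 + 26.2% × €610.00 = €1454.42
Training Fund Levy: cap €209320.00 − YTD €207830.00 = €1490.00 subject; 4.8% × €1490.00 = €71.52
Medical Insurance Levy: 8% × €8740.00 = €699.20
Total: €1454.42 + €71.52 + €699.20 = €2225.14

€2225.14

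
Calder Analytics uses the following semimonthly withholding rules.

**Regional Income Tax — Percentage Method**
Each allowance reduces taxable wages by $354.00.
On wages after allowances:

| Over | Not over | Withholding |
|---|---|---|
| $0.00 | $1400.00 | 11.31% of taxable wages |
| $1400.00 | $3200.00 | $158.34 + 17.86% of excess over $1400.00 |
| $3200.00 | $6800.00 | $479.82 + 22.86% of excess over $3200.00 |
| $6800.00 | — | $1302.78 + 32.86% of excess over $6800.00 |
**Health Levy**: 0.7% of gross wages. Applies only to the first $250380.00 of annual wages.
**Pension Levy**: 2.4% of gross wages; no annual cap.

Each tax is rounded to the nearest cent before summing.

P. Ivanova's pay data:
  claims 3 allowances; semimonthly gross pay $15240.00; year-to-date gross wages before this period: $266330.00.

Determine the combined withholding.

Regional Income Tax: taxable = $15240.00 − 3×$354.00 = $14178.00
  $1302.78 + 32.86% × ($14178.00 − $6800.00) = $1302.78 + 32.86% × $7378.00 = $3727.19
Health Levy: YTD $266330.00 ≥ cap $250380.00 → $0.00
Pension Levy: 2.4% × $15240.00 = $365.76
Total: $3727.19 + $0.00 + $365.76 = $4092.95

$4092.95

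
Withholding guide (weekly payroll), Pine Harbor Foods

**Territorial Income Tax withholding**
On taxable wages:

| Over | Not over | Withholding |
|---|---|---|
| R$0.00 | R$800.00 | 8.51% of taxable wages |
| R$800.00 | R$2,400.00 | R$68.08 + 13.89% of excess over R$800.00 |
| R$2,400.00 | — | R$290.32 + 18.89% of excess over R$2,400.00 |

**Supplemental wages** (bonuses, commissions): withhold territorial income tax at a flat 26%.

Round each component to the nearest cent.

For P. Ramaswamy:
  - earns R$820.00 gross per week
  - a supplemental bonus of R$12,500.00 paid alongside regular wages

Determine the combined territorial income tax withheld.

R$3,320.86

Territorial Income Tax: taxable = R$820.00
  R$68.08 + 13.89% × (R$820.00 − R$800.00) = R$68.08 + 13.89% × R$20.00 = R$70.86
Supplemental (26% flat on bonus): 26% × R$12,500.00 = R$3,250.00
Total territorial income tax: R$70.86 + R$3,250.00 = R$3,320.86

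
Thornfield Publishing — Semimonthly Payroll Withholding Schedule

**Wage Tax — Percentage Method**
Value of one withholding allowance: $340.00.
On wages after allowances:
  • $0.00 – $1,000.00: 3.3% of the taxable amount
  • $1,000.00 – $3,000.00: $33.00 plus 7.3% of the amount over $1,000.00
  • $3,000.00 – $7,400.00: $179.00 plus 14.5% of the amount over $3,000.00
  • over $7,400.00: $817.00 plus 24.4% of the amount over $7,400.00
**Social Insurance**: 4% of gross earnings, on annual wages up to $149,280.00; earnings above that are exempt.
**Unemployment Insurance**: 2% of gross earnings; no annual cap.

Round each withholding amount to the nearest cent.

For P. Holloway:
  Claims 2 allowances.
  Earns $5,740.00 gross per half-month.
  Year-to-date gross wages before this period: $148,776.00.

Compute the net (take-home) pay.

$5,127.34

Wage Tax: taxable = $5,740.00 − 2×$340.00 = $5,060.00
  $179.00 + 14.5% × ($5,060.00 − $3,000.00) = $179.00 + 14.5% × $2,060.00 = $477.70
Social Insurance: cap $149,280.00 − YTD $148,776.00 = $504.00 subject; 4% × $504.00 = $20.16
Unemployment Insurance: 2% × $5,740.00 = $114.80
Total withheld: $477.70 + $20.16 + $114.80 = $612.66
Net pay: $5,740.00 − $612.66 = $5,127.34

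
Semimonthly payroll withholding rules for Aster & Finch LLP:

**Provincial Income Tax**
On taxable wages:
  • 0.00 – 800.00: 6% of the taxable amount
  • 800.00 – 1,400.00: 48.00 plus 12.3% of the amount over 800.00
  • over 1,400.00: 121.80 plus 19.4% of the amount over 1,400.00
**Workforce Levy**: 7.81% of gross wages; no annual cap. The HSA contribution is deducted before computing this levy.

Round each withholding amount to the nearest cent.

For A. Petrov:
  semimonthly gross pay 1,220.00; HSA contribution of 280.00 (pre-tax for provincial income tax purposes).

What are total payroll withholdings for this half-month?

Provincial Income Tax: taxable = 1,220.00 − 280.00 = 940.00
  48.00 + 12.3% × (940.00 − 800.00) = 48.00 + 12.3% × 140.00 = 65.22
Workforce Levy: 7.81% × 940.00 = 73.41
Total: 65.22 + 73.41 = 138.63

138.63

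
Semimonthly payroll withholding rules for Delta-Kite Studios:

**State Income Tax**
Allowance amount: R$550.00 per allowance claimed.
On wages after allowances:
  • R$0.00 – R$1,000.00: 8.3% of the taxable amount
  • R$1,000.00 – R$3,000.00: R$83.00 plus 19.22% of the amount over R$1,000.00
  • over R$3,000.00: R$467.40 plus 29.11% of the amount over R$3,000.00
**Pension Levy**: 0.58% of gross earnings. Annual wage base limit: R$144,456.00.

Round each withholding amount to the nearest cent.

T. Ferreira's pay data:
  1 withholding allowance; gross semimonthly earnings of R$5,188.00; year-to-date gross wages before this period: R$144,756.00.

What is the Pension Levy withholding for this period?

R$0.00

Pension Levy: YTD R$144,756.00 ≥ cap R$144,456.00 → R$0.00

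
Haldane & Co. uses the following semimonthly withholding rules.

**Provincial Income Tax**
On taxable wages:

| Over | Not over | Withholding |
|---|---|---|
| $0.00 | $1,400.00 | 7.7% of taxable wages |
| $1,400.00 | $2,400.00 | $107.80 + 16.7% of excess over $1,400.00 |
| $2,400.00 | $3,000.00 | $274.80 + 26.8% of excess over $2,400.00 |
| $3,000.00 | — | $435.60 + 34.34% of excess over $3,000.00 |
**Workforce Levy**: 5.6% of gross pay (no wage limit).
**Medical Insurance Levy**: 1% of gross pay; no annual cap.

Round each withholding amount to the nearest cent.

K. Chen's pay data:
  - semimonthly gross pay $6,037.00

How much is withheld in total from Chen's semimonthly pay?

$1,876.95

Provincial Income Tax: taxable = $6,037.00
  $435.60 + 34.34% × ($6,037.00 − $3,000.00) = $435.60 + 34.34% × $3,037.00 = $1,478.51
Workforce Levy: 5.6% × $6,037.00 = $338.07
Medical Insurance Levy: 1% × $6,037.00 = $60.37
Total: $1,478.51 + $338.07 + $60.37 = $1,876.95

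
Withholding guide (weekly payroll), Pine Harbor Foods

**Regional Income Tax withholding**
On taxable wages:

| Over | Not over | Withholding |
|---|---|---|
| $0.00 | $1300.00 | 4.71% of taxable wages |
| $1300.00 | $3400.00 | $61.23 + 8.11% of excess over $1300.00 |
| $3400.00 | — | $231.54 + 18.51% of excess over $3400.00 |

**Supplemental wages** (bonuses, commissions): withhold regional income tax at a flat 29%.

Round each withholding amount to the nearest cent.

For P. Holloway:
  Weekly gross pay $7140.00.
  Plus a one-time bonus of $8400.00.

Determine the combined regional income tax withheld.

Regional Income Tax: taxable = $7140.00
  $231.54 + 18.51% × ($7140.00 − $3400.00) = $231.54 + 18.51% × $3740.00 = $923.81
Supplemental (29% flat on bonus): 29% × $8400.00 = $2436.00
Total regional income tax: $923.81 + $2436.00 = $3359.81

$3359.81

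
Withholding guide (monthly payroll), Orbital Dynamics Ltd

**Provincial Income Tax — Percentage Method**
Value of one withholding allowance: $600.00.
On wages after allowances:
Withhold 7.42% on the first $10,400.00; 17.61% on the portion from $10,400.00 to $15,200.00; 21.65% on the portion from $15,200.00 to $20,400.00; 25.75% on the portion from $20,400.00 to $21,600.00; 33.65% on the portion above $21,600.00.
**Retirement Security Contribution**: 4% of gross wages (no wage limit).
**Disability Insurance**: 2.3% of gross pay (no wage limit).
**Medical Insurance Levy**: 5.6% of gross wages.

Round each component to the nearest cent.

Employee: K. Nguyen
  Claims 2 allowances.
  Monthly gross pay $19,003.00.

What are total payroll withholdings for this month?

$4,441.87

Provincial Income Tax: taxable = $19,003.00 − 2×$600.00 = $17,803.00
  $1,616.96 + 21.65% × ($17,803.00 − $15,200.00) = $1,616.96 + 21.65% × $2,603.00 = $2,180.51
Retirement Security Contribution: 4% × $19,003.00 = $760.12
Disability Insurance: 2.3% × $19,003.00 = $437.07
Medical Insurance Levy: 5.6% × $19,003.00 = $1,064.17
Total: $2,180.51 + $760.12 + $437.07 + $1,064.17 = $4,441.87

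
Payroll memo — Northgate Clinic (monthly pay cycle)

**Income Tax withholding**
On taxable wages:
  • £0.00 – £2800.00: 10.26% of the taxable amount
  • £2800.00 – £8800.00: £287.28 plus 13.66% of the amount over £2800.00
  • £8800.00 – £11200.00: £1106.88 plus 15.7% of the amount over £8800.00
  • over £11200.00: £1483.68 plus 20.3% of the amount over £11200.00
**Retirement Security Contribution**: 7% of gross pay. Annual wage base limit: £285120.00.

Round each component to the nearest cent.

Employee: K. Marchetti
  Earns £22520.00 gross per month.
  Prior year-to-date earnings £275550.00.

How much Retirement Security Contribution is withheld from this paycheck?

£669.90

Retirement Security Contribution: cap £285120.00 − YTD £275550.00 = £9570.00 subject; 7% × £9570.00 = £669.90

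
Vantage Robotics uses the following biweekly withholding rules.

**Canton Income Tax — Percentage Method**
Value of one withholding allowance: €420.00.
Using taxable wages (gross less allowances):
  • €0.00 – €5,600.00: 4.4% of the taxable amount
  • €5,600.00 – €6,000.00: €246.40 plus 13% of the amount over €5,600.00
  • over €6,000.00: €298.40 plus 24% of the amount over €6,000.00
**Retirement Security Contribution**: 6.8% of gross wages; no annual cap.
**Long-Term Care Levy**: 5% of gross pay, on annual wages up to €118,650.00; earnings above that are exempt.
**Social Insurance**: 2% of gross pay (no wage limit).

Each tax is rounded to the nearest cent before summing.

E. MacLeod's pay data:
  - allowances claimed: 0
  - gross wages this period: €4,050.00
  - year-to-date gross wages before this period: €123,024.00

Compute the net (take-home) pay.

€3,515.40

Canton Income Tax: taxable = €4,050.00
  4.4% × €4,050.00 = €178.20
Retirement Security Contribution: 6.8% × €4,050.00 = €275.40
Long-Term Care Levy: YTD €123,024.00 ≥ cap €118,650.00 → €0.00
Social Insurance: 2% × €4,050.00 = €81.00
Total withheld: €178.20 + €275.40 + €0.00 + €81.00 = €534.60
Net pay: €4,050.00 − €534.60 = €3,515.40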